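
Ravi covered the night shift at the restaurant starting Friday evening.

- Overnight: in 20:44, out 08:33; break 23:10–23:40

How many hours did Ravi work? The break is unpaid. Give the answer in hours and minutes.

Overnight: 20:44 → midnight = 3 h 16 min; midnight → 08:33 = 8 h 33 min; span 11 h 49 min; less 30 min break → 11 h 19 min

11 h 19 min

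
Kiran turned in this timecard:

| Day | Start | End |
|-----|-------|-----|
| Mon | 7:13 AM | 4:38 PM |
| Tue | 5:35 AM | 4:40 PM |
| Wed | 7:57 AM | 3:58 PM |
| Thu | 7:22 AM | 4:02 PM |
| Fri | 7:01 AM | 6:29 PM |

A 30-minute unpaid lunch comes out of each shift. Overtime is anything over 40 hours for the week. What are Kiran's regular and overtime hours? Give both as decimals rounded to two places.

Regular 40.00 hours, overtime 6.15 hours

Mon: 7:13 AM–4:38 PM = 9 h 25 min; less 30 min break → 8 h 55 min
Tue: 5:35 AM–4:40 PM = 11 h 5 min; less 30 min break → 10 h 35 min
Wed: 7:57 AM–3:58 PM = 8 h 1 min; less 30 min break → 7 h 31 min
Thu: 7:22 AM–4:02 PM = 8 h 40 min; less 30 min break → 8 h 10 min
Fri: 7:01 AM–6:29 PM = 11 h 28 min; less 30 min break → 10 h 58 min
Total worked: 46 h 9 min = 46.15 h.
Threshold 40 h → overtime 6 h 9 min, regular 40 h 0 min.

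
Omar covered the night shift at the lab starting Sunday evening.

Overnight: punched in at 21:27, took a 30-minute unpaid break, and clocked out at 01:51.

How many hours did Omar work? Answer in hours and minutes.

3 h 54 min

Overnight: 21:27 → midnight = 2 h 33 min; midnight → 01:51 = 1 h 51 min; span 4 h 24 min; less 30 min break → 3 h 54 min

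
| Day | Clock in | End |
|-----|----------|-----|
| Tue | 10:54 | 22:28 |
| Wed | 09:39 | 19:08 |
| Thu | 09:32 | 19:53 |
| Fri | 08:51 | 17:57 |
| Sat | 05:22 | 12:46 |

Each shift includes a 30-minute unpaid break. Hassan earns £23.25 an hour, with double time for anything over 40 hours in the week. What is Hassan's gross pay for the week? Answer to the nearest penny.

Tue: 10:54–22:28 = 11 h 34 min; less 30 min break → 11 h 4 min
Wed: 09:39–19:08 = 9 h 29 min; less 30 min break → 8 h 59 min
Thu: 09:32–19:53 = 10 h 21 min; less 30 min break → 9 h 51 min
Fri: 08:51–17:57 = 9 h 6 min; less 30 min break → 8 h 36 min
Sat: 05:22–12:46 = 7 h 24 min; less 30 min break → 6 h 54 min
Total worked: 45 h 24 min = 2724 min.
Regular 40 h 0 min = 2400 min at £23.25/h; overtime 5 h 24 min = 324 min at £46.50/h.
Pay = (2400 × £23.25 + 324 × £46.50) ÷ 60 = £1181.10.

£1181.10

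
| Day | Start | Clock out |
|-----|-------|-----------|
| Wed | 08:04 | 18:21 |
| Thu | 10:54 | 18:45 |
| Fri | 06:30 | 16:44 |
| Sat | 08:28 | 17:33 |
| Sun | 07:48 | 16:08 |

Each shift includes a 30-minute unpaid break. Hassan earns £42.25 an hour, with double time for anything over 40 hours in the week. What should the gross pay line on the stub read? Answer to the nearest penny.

Wed: 08:04–18:21 = 10 h 17 min; less 30 min break → 9 h 47 min
Thu: 10:54–18:45 = 7 h 51 min; less 30 min break → 7 h 21 min
Fri: 06:30–16:44 = 10 h 14 min; less 30 min break → 9 h 44 min
Sat: 08:28–17:33 = 9 h 5 min; less 30 min break → 8 h 35 min
Sun: 07:48–16:08 = 8 h 20 min; less 30 min break → 7 h 50 min
Total worked: 43 h 17 min = 2597 min.
Regular 40 h 0 min = 2400 min at £42.25/h; overtime 3 h 17 min = 197 min at £84.50/h.
Pay = (2400 × £42.25 + 197 × £84.50) ÷ 60 = £1967.44.

£1967.44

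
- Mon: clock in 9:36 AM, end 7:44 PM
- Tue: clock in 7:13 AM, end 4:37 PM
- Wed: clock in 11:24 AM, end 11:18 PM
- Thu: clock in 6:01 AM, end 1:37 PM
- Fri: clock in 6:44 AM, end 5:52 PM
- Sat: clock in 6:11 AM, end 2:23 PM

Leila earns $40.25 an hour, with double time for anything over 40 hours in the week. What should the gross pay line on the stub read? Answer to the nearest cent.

Mon: 9:36 AM–7:44 PM = 10 h 8 min
Tue: 7:13 AM–4:37 PM = 9 h 24 min
Wed: 11:24 AM–11:18 PM = 11 h 54 min
Thu: 6:01 AM–1:37 PM = 7 h 36 min
Fri: 6:44 AM–5:52 PM = 11 h 8 min
Sat: 6:11 AM–2:23 PM = 8 h 12 min
Total worked: 58 h 22 min = 3502 min.
Regular 40 h 0 min = 2400 min at $40.25/h; overtime 18 h 22 min = 1102 min at $80.50/h.
Pay = (2400 × $40.25 + 1102 × $80.50) ÷ 60 = $3088.52.

$3088.52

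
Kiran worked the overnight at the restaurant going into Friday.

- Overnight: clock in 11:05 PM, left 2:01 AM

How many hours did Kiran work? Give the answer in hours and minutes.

Overnight: 11:05 PM → midnight = 0 h 55 min; midnight → 2:01 AM = 2 h 1 min; span 2 h 56 min

2 h 56 min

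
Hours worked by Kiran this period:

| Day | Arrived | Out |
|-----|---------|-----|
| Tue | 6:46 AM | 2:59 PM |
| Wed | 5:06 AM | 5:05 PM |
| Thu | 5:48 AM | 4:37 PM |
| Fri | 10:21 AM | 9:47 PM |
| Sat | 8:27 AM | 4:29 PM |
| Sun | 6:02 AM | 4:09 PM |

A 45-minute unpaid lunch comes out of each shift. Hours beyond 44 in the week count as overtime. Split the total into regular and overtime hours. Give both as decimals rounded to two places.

Tue: 6:46 AM–2:59 PM = 8 h 13 min; less 45 min break → 7 h 28 min
Wed: 5:06 AM–5:05 PM = 11 h 59 min; less 45 min break → 11 h 14 min
Thu: 5:48 AM–4:37 PM = 10 h 49 min; less 45 min break → 10 h 4 min
Fri: 10:21 AM–9:47 PM = 11 h 26 min; less 45 min break → 10 h 41 min
Sat: 8:27 AM–4:29 PM = 8 h 2 min; less 45 min break → 7 h 17 min
Sun: 6:02 AM–4:09 PM = 10 h 7 min; less 45 min break → 9 h 22 min
Total worked: 56 h 6 min = 56.10 h.
Threshold 44 h → overtime 12 h 6 min, regular 44 h 0 min.

Regular 44.00 hours, overtime 12.10 hours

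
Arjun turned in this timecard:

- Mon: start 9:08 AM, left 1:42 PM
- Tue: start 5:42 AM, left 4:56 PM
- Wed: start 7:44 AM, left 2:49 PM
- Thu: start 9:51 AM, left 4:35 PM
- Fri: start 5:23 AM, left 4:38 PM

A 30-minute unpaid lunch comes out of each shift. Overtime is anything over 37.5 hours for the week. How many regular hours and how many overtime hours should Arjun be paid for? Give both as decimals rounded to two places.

Mon: 9:08 AM–1:42 PM = 4 h 34 min; less 30 min break → 4 h 4 min
Tue: 5:42 AM–4:56 PM = 11 h 14 min; less 30 min break → 10 h 44 min
Wed: 7:44 AM–2:49 PM = 7 h 5 min; less 30 min break → 6 h 35 min
Thu: 9:51 AM–4:35 PM = 6 h 44 min; less 30 min break → 6 h 14 min
Fri: 5:23 AM–4:38 PM = 11 h 15 min; less 30 min break → 10 h 45 min
Total worked: 38 h 22 min = 38.37 h.
Threshold 37.5 h → overtime 0 h 52 min, regular 37 h 30 min.

Regular 37.50 hours, overtime 0.87 hours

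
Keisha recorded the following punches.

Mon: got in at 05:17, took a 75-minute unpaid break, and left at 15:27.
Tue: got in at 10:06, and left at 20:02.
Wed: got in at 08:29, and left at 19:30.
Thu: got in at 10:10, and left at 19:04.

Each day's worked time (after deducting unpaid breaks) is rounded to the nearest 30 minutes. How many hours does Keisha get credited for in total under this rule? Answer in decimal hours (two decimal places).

Mon: 05:17–15:27 = 10 h 10 min − 75 min = 8 h 55 min → rounds to 9 h 0 min
Tue: 10:06–20:02 = 9 h 56 min → rounds to 10 h 0 min
Wed: 08:29–19:30 = 11 h 1 min → rounds to 11 h 0 min
Thu: 10:10–19:04 = 8 h 54 min → rounds to 9 h 0 min
Total credited: 39 h 0 min.

39.00 hours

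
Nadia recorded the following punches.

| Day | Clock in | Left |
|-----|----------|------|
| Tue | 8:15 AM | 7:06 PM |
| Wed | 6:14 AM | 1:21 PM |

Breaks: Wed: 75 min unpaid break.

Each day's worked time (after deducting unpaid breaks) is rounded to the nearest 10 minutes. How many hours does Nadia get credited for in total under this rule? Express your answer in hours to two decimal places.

16.67 hours

Tue: 8:15 AM–7:06 PM = 10 h 51 min → rounds to 10 h 50 min
Wed: 6:14 AM–1:21 PM = 7 h 7 min − 75 min = 5 h 52 min → rounds to 5 h 50 min
Total credited: 16 h 40 min.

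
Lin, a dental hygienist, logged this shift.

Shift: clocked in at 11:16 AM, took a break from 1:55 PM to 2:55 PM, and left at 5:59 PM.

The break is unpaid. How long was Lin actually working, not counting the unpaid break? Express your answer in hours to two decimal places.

5.72 hours

Shift: 11:16 AM–5:59 PM = 6 h 43 min; less 60 min break → 5 h 43 min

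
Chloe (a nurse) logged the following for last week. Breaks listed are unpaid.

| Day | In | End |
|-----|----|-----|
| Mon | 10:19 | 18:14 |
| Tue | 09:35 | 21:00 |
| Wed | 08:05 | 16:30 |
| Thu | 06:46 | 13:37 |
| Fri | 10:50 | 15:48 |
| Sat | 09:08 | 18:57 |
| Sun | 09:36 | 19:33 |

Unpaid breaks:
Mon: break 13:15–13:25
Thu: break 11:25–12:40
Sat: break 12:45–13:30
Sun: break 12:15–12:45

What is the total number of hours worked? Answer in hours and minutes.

Mon: 10:19–18:14 = 7 h 55 min; less 10 min break → 7 h 45 min
Tue: 09:35–21:00 = 11 h 25 min
Wed: 08:05–16:30 = 8 h 25 min
Thu: 06:46–13:37 = 6 h 51 min; less 75 min break → 5 h 36 min
Fri: 10:50–15:48 = 4 h 58 min
Sat: 09:08–18:57 = 9 h 49 min; less 45 min break → 9 h 4 min
Sun: 09:36–19:33 = 9 h 57 min; less 30 min break → 9 h 27 min
Total: 7 h 45 min + 11 h 25 min + 8 h 25 min + 5 h 36 min + 4 h 58 min + 9 h 4 min + 9 h 27 min = 56 h 40 min.

56 h 40 min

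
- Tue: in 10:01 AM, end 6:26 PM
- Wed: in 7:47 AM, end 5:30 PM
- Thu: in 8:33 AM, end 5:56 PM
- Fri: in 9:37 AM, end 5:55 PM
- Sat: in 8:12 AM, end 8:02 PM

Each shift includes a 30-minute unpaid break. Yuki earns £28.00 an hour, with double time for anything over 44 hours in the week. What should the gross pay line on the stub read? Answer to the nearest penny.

£1296.40

Tue: 10:01 AM–6:26 PM = 8 h 25 min; less 30 min break → 7 h 55 min
Wed: 7:47 AM–5:30 PM = 9 h 43 min; less 30 min break → 9 h 13 min
Thu: 8:33 AM–5:56 PM = 9 h 23 min; less 30 min break → 8 h 53 min
Fri: 9:37 AM–5:55 PM = 8 h 18 min; less 30 min break → 7 h 48 min
Sat: 8:12 AM–8:02 PM = 11 h 50 min; less 30 min break → 11 h 20 min
Total worked: 45 h 9 min = 2709 min.
Regular 44 h 0 min = 2640 min at £28.00/h; overtime 1 h 9 min = 69 min at £56.00/h.
Pay = (2640 × £28.00 + 69 × £56.00) ÷ 60 = £1296.40.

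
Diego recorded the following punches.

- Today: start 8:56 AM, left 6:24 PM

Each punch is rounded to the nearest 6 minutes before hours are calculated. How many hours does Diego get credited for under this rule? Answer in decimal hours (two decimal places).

9.50 hours

Today: in 8:56 AM→8:54 AM, out 6:24 PM→6:24 PM; 9 h 30 min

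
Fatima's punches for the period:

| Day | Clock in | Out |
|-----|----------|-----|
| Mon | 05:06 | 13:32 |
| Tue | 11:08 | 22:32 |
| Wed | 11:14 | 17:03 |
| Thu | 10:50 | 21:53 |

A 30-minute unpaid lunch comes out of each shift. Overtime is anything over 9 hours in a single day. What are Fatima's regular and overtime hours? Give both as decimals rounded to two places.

Mon: 05:06–13:32 = 8 h 26 min; less 30 min break → 7 h 56 min
Tue: 11:08–22:32 = 11 h 24 min; less 30 min break → 10 h 54 min
Wed: 11:14–17:03 = 5 h 49 min; less 30 min break → 5 h 19 min
Thu: 10:50–21:53 = 11 h 3 min; less 30 min break → 10 h 33 min
Mon reg 7 h 56 min / OT 0 h 0 min; Tue reg 9 h 0 min / OT 1 h 54 min; Wed reg 5 h 19 min / OT 0 h 0 min; Thu reg 9 h 0 min / OT 1 h 33 min.
Totals: regular 31 h 15 min, overtime 3 h 27 min.

Regular 31.25 hours, overtime 3.45 hours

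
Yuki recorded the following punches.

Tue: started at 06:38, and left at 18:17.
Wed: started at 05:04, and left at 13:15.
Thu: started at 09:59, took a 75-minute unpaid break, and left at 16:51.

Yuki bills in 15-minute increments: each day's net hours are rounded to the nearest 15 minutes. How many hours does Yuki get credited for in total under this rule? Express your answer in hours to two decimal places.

Tue: 06:38–18:17 = 11 h 39 min → rounds to 11 h 45 min
Wed: 05:04–13:15 = 8 h 11 min → rounds to 8 h 15 min
Thu: 09:59–16:51 = 6 h 52 min − 75 min = 5 h 37 min → rounds to 5 h 30 min
Total credited: 25 h 30 min.

25.50 hours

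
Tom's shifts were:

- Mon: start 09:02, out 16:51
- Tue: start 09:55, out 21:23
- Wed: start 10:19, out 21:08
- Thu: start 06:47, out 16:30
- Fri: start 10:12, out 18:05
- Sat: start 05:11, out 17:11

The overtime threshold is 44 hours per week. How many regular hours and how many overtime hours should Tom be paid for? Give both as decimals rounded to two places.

Regular 44.00 hours, overtime 15.70 hours

Mon: 09:02–16:51 = 7 h 49 min
Tue: 09:55–21:23 = 11 h 28 min
Wed: 10:19–21:08 = 10 h 49 min
Thu: 06:47–16:30 = 9 h 43 min
Fri: 10:12–18:05 = 7 h 53 min
Sat: 05:11–17:11 = 12 h 0 min
Total worked: 59 h 42 min = 59.70 h.
Threshold 44 h → overtime 15 h 42 min, regular 44 h 0 min.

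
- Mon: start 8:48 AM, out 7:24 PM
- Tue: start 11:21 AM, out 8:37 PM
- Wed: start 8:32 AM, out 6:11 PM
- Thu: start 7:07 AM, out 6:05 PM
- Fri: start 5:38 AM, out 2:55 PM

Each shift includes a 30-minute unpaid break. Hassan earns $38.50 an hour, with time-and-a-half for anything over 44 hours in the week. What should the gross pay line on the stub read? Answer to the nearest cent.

Mon: 8:48 AM–7:24 PM = 10 h 36 min; less 30 min break → 10 h 6 min
Tue: 11:21 AM–8:37 PM = 9 h 16 min; less 30 min break → 8 h 46 min
Wed: 8:32 AM–6:11 PM = 9 h 39 min; less 30 min break → 9 h 9 min
Thu: 7:07 AM–6:05 PM = 10 h 58 min; less 30 min break → 10 h 28 min
Fri: 5:38 AM–2:55 PM = 9 h 17 min; less 30 min break → 8 h 47 min
Total worked: 47 h 16 min = 2836 min.
Regular 44 h 0 min = 2640 min at $38.50/h; overtime 3 h 16 min = 196 min at $57.75/h.
Pay = (2640 × $38.50 + 196 × $57.75) ÷ 60 = $1882.65.

$1882.65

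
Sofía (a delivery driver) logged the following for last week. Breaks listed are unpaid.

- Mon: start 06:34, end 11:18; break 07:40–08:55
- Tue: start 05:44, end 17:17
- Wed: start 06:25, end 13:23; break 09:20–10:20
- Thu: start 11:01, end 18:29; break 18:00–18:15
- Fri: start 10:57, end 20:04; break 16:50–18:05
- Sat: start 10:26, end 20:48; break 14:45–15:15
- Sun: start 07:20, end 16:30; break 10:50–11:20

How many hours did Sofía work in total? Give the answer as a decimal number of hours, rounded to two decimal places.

Mon: 06:34–11:18 = 4 h 44 min; less 75 min break → 3 h 29 min
Tue: 05:44–17:17 = 11 h 33 min
Wed: 06:25–13:23 = 6 h 58 min; less 60 min break → 5 h 58 min
Thu: 11:01–18:29 = 7 h 28 min; less 15 min break → 7 h 13 min
Fri: 10:57–20:04 = 9 h 7 min; less 75 min break → 7 h 52 min
Sat: 10:26–20:48 = 10 h 22 min; less 30 min break → 9 h 52 min
Sun: 07:20–16:30 = 9 h 10 min; less 30 min break → 8 h 40 min
Total: 3 h 29 min + 11 h 33 min + 5 h 58 min + 7 h 13 min + 7 h 52 min + 9 h 52 min + 8 h 40 min = 54 h 37 min.

54.62 hours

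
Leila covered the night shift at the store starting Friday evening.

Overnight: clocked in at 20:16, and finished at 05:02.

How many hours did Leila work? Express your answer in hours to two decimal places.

Overnight: 20:16 → midnight = 3 h 44 min; midnight → 05:02 = 5 h 2 min; span 8 h 46 min

8.77 hours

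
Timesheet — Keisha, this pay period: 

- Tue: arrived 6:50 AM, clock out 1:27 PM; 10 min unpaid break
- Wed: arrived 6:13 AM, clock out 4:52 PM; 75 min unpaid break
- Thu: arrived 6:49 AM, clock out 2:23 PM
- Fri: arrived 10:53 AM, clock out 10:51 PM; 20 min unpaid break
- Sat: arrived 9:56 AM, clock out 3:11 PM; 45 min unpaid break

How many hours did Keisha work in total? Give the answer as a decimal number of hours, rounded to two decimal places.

39.55 hours

Tue: 6:50 AM–1:27 PM = 6 h 37 min; less 10 min break → 6 h 27 min
Wed: 6:13 AM–4:52 PM = 10 h 39 min; less 75 min break → 9 h 24 min
Thu: 6:49 AM–2:23 PM = 7 h 34 min
Fri: 10:53 AM–10:51 PM = 11 h 58 min; less 20 min break → 11 h 38 min
Sat: 9:56 AM–3:11 PM = 5 h 15 min; less 45 min break → 4 h 30 min
Total: 6 h 27 min + 9 h 24 min + 7 h 34 min + 11 h 38 min + 4 h 30 min = 39 h 33 min.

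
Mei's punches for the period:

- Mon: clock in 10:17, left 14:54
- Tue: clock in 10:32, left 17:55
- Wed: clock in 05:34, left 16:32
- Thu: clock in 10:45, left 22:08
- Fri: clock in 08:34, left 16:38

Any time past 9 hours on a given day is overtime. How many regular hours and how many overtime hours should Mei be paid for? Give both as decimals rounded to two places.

Mon: 10:17–14:54 = 4 h 37 min
Tue: 10:32–17:55 = 7 h 23 min
Wed: 05:34–16:32 = 10 h 58 min
Thu: 10:45–22:08 = 11 h 23 min
Fri: 08:34–16:38 = 8 h 4 min
Mon reg 4 h 37 min / OT 0 h 0 min; Tue reg 7 h 23 min / OT 0 h 0 min; Wed reg 9 h 0 min / OT 1 h 58 min; Thu reg 9 h 0 min / OT 2 h 23 min; Fri reg 8 h 4 min / OT 0 h 0 min.
Totals: regular 38 h 4 min, overtime 4 h 21 min.

Regular 38.07 hours, overtime 4.35 hours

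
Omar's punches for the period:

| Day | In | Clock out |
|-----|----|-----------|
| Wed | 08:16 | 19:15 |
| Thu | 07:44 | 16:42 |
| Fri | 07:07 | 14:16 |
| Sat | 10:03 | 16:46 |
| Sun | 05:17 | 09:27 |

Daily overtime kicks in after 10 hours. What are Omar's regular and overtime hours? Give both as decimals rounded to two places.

Wed: 08:16–19:15 = 10 h 59 min
Thu: 07:44–16:42 = 8 h 58 min
Fri: 07:07–14:16 = 7 h 9 min
Sat: 10:03–16:46 = 6 h 43 min
Sun: 05:17–09:27 = 4 h 10 min
Wed reg 10 h 0 min / OT 0 h 59 min; Thu reg 8 h 58 min / OT 0 h 0 min; Fri reg 7 h 9 min / OT 0 h 0 min; Sat reg 6 h 43 min / OT 0 h 0 min; Sun reg 4 h 10 min / OT 0 h 0 min.
Totals: regular 37 h 0 min, overtime 0 h 59 min.

Regular 37.00 hours, overtime 0.98 hours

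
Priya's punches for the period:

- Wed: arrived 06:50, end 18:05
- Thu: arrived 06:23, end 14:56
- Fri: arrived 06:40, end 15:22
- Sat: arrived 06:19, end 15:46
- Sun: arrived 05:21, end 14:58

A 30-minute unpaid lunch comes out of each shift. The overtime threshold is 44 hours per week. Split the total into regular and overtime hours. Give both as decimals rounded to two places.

Regular 44.00 hours, overtime 1.07 hours

Wed: 06:50–18:05 = 11 h 15 min; less 30 min break → 10 h 45 min
Thu: 06:23–14:56 = 8 h 33 min; less 30 min break → 8 h 3 min
Fri: 06:40–15:22 = 8 h 42 min; less 30 min break → 8 h 12 min
Sat: 06:19–15:46 = 9 h 27 min; less 30 min break → 8 h 57 min
Sun: 05:21–14:58 = 9 h 37 min; less 30 min break → 9 h 7 min
Total worked: 45 h 4 min = 45.07 h.
Threshold 44 h → overtime 1 h 4 min, regular 44 h 0 min.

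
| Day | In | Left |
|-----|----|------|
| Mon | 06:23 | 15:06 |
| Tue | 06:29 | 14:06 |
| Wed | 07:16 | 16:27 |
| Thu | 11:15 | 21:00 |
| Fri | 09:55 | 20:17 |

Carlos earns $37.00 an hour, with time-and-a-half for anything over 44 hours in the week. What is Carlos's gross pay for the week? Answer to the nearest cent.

Mon: 06:23–15:06 = 8 h 43 min
Tue: 06:29–14:06 = 7 h 37 min
Wed: 07:16–16:27 = 9 h 11 min
Thu: 11:15–21:00 = 9 h 45 min
Fri: 09:55–20:17 = 10 h 22 min
Total worked: 45 h 38 min = 2738 min.
Regular 44 h 0 min = 2640 min at $37.00/h; overtime 1 h 38 min = 98 min at $55.50/h.
Pay = (2640 × $37.00 + 98 × $55.50) ÷ 60 = $1718.65.

$1718.65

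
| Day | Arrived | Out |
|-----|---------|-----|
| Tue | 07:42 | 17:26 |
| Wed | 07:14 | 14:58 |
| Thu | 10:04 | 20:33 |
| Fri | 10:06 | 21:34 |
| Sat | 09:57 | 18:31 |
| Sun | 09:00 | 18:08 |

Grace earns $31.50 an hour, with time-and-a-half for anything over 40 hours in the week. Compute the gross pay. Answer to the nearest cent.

Tue: 07:42–17:26 = 9 h 44 min
Wed: 07:14–14:58 = 7 h 44 min
Thu: 10:04–20:33 = 10 h 29 min
Fri: 10:06–21:34 = 11 h 28 min
Sat: 09:57–18:31 = 8 h 34 min
Sun: 09:00–18:08 = 9 h 8 min
Total worked: 57 h 7 min = 3427 min.
Regular 40 h 0 min = 2400 min at $31.50/h; overtime 17 h 7 min = 1027 min at $47.25/h.
Pay = (2400 × $31.50 + 1027 × $47.25) ÷ 60 = $2068.76.

$2068.76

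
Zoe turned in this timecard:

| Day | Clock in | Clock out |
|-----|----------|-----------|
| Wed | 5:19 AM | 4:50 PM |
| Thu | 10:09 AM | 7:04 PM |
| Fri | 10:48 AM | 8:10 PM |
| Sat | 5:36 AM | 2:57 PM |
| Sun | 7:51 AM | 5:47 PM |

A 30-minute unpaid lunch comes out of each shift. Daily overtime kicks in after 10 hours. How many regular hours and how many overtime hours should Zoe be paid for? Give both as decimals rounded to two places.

Regular 45.57 hours, overtime 1.02 hours

Wed: 5:19 AM–4:50 PM = 11 h 31 min; less 30 min break → 11 h 1 min
Thu: 10:09 AM–7:04 PM = 8 h 55 min; less 30 min break → 8 h 25 min
Fri: 10:48 AM–8:10 PM = 9 h 22 min; less 30 min break → 8 h 52 min
Sat: 5:36 AM–2:57 PM = 9 h 21 min; less 30 min break → 8 h 51 min
Sun: 7:51 AM–5:47 PM = 9 h 56 min; less 30 min break → 9 h 26 min
Wed reg 10 h 0 min / OT 1 h 1 min; Thu reg 8 h 25 min / OT 0 h 0 min; Fri reg 8 h 52 min / OT 0 h 0 min; Sat reg 8 h 51 min / OT 0 h 0 min; Sun reg 9 h 26 min / OT 0 h 0 min.
Totals: regular 45 h 34 min, overtime 1 h 1 min.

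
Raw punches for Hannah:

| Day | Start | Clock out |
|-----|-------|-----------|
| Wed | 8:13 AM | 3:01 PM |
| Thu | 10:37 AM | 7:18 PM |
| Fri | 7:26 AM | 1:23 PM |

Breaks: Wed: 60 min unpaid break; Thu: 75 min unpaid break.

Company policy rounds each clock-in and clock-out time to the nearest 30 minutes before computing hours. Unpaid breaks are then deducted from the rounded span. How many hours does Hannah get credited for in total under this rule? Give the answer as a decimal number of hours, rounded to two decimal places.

19.75 hours

Wed: in 8:13 AM→8:00 AM, out 3:01 PM→3:00 PM; 7 h 0 min − 60 min = 6 h 0 min
Thu: in 10:37 AM→10:30 AM, out 7:18 PM→7:30 PM; 9 h 0 min − 75 min = 7 h 45 min
Fri: in 7:26 AM→7:30 AM, out 1:23 PM→1:30 PM; 6 h 0 min
Total credited: 19 h 45 min.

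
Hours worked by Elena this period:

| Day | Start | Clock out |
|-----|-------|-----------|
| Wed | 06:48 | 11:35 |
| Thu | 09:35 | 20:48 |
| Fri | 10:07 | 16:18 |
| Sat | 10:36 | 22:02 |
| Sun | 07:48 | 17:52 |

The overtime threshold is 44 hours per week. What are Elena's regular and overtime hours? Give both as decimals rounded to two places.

Wed: 06:48–11:35 = 4 h 47 min
Thu: 09:35–20:48 = 11 h 13 min
Fri: 10:07–16:18 = 6 h 11 min
Sat: 10:36–22:02 = 11 h 26 min
Sun: 07:48–17:52 = 10 h 4 min
Total worked: 43 h 41 min = 43.68 h.
Threshold 44 h → overtime 0 h 0 min, regular 43 h 41 min.

Regular 43.68 hours, overtime 0.00 hours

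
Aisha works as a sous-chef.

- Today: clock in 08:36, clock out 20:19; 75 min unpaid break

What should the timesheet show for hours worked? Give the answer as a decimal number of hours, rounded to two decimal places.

Today: 08:36–20:19 = 11 h 43 min; less 75 min break → 10 h 28 min

10.47 hours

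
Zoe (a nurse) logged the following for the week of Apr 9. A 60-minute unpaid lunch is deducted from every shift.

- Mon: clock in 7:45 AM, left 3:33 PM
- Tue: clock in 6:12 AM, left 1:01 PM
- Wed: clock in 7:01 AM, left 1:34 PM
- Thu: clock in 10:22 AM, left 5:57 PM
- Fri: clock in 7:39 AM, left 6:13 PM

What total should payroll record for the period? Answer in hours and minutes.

34 h 19 min

Mon: 7:45 AM–3:33 PM = 7 h 48 min; less 60 min break → 6 h 48 min
Tue: 6:12 AM–1:01 PM = 6 h 49 min; less 60 min break → 5 h 49 min
Wed: 7:01 AM–1:34 PM = 6 h 33 min; less 60 min break → 5 h 33 min
Thu: 10:22 AM–5:57 PM = 7 h 35 min; less 60 min break → 6 h 35 min
Fri: 7:39 AM–6:13 PM = 10 h 34 min; less 60 min break → 9 h 34 min
Total: 6 h 48 min + 5 h 49 min + 5 h 33 min + 6 h 35 min + 9 h 34 min = 34 h 19 min.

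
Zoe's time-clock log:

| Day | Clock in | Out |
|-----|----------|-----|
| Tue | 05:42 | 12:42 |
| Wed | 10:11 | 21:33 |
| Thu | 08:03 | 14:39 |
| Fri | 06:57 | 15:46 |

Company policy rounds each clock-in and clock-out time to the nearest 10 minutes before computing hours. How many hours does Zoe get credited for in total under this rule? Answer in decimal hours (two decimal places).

Tue: in 05:42→05:40, out 12:42→12:40; 7 h 0 min
Wed: in 10:11→10:10, out 21:33→21:30; 11 h 20 min
Thu: in 08:03→08:00, out 14:39→14:40; 6 h 40 min
Fri: in 06:57→07:00, out 15:46→15:50; 8 h 50 min
Total credited: 33 h 50 min.

33.83 hours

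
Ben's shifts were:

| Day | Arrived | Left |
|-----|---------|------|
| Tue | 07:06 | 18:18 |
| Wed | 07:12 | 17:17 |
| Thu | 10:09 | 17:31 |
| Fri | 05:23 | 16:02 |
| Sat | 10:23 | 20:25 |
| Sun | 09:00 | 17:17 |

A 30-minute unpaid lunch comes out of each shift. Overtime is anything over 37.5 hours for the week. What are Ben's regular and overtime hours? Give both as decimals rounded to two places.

Tue: 07:06–18:18 = 11 h 12 min; less 30 min break → 10 h 42 min
Wed: 07:12–17:17 = 10 h 5 min; less 30 min break → 9 h 35 min
Thu: 10:09–17:31 = 7 h 22 min; less 30 min break → 6 h 52 min
Fri: 05:23–16:02 = 10 h 39 min; less 30 min break → 10 h 9 min
Sat: 10:23–20:25 = 10 h 2 min; less 30 min break → 9 h 32 min
Sun: 09:00–17:17 = 8 h 17 min; less 30 min break → 7 h 47 min
Total worked: 54 h 37 min = 54.62 h.
Threshold 37.5 h → overtime 17 h 7 min, regular 37 h 30 min.

Regular 37.50 hours, overtime 17.12 hours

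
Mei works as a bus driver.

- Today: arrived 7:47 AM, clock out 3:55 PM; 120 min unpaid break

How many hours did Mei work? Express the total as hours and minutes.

6 h 8 min

Today: 7:47 AM–3:55 PM = 8 h 8 min; less 120 min break → 6 h 8 min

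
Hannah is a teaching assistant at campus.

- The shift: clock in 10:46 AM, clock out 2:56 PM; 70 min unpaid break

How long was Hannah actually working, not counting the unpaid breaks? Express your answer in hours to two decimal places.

3.00 hours

The shift: 10:46 AM–2:56 PM = 4 h 10 min; less 70 min break → 3 h 0 min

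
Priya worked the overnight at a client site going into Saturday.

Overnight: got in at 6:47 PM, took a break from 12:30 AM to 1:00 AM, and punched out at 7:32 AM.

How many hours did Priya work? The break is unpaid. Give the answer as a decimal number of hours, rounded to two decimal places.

12.25 hours

Overnight: 6:47 PM → midnight = 5 h 13 min; midnight → 7:32 AM = 7 h 32 min; span 12 h 45 min; less 30 min break → 12 h 15 min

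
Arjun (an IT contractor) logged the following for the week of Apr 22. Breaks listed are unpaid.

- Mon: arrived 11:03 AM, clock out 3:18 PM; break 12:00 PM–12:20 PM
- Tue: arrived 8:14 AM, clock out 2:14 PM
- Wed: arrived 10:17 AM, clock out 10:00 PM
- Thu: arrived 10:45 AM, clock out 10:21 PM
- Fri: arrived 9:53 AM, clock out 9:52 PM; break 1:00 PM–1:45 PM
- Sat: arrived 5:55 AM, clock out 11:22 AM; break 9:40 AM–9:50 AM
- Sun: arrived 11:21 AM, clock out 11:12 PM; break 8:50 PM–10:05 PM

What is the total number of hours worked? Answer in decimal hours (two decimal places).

60.35 hours

Mon: 11:03 AM–3:18 PM = 4 h 15 min; less 20 min break → 3 h 55 min
Tue: 8:14 AM–2:14 PM = 6 h 0 min
Wed: 10:17 AM–10:00 PM = 11 h 43 min
Thu: 10:45 AM–10:21 PM = 11 h 36 min
Fri: 9:53 AM–9:52 PM = 11 h 59 min; less 45 min break → 11 h 14 min
Sat: 5:55 AM–11:22 AM = 5 h 27 min; less 10 min break → 5 h 17 min
Sun: 11:21 AM–11:12 PM = 11 h 51 min; less 75 min break → 10 h 36 min
Total: 3 h 55 min + 6 h 0 min + 11 h 43 min + 11 h 36 min + 11 h 14 min + 5 h 17 min + 10 h 36 min = 60 h 21 min.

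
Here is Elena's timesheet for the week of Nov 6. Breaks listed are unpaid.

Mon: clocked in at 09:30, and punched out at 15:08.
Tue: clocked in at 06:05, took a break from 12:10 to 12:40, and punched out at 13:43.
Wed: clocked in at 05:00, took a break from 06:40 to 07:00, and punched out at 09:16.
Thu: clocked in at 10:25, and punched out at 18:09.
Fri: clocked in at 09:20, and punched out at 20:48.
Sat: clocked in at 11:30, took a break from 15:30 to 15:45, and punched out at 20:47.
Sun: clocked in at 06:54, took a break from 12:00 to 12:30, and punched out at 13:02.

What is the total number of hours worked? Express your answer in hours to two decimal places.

50.57 hours

Mon: 09:30–15:08 = 5 h 38 min
Tue: 06:05–13:43 = 7 h 38 min; less 30 min break → 7 h 8 min
Wed: 05:00–09:16 = 4 h 16 min; less 20 min break → 3 h 56 min
Thu: 10:25–18:09 = 7 h 44 min
Fri: 09:20–20:48 = 11 h 28 min
Sat: 11:30–20:47 = 9 h 17 min; less 15 min break → 9 h 2 min
Sun: 06:54–13:02 = 6 h 8 min; less 30 min break → 5 h 38 min
Total: 5 h 38 min + 7 h 8 min + 3 h 56 min + 7 h 44 min + 11 h 28 min + 9 h 2 min + 5 h 38 min = 50 h 34 min.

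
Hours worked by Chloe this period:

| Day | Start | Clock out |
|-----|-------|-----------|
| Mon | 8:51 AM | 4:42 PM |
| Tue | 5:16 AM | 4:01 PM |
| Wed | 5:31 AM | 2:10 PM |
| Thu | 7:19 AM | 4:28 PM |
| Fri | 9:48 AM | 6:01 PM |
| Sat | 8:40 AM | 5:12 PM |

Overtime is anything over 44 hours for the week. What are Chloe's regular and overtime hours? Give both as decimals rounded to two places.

Regular 44.00 hours, overtime 9.15 hours

Mon: 8:51 AM–4:42 PM = 7 h 51 min
Tue: 5:16 AM–4:01 PM = 10 h 45 min
Wed: 5:31 AM–2:10 PM = 8 h 39 min
Thu: 7:19 AM–4:28 PM = 9 h 9 min
Fri: 9:48 AM–6:01 PM = 8 h 13 min
Sat: 8:40 AM–5:12 PM = 8 h 32 min
Total worked: 53 h 9 min = 53.15 h.
Threshold 44 h → overtime 9 h 9 min, regular 44 h 0 min.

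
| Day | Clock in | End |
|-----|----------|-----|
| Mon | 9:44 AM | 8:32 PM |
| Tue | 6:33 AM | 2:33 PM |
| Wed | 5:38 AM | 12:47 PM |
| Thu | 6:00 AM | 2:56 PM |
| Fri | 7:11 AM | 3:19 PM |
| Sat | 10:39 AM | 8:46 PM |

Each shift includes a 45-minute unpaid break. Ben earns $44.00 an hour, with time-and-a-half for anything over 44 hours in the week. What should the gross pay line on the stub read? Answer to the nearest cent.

Mon: 9:44 AM–8:32 PM = 10 h 48 min; less 45 min break → 10 h 3 min
Tue: 6:33 AM–2:33 PM = 8 h 0 min; less 45 min break → 7 h 15 min
Wed: 5:38 AM–12:47 PM = 7 h 9 min; less 45 min break → 6 h 24 min
Thu: 6:00 AM–2:56 PM = 8 h 56 min; less 45 min break → 8 h 11 min
Fri: 7:11 AM–3:19 PM = 8 h 8 min; less 45 min break → 7 h 23 min
Sat: 10:39 AM–8:46 PM = 10 h 7 min; less 45 min break → 9 h 22 min
Total worked: 48 h 38 min = 2918 min.
Regular 44 h 0 min = 2640 min at $44.00/h; overtime 4 h 38 min = 278 min at $66.00/h.
Pay = (2640 × $44.00 + 278 × $66.00) ÷ 60 = $2241.80.

$2241.80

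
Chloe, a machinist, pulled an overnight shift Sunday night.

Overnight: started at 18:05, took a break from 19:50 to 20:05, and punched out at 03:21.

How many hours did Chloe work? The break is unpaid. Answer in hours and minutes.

9 h 1 min

Overnight: 18:05 → midnight = 5 h 55 min; midnight → 03:21 = 3 h 21 min; span 9 h 16 min; less 15 min break → 9 h 1 min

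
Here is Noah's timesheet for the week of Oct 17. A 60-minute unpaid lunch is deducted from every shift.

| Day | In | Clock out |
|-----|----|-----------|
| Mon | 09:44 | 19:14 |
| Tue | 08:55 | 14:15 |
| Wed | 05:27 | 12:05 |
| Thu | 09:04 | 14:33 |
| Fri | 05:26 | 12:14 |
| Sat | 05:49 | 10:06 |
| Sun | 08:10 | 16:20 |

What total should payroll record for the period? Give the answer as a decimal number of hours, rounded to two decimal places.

39.20 hours

Mon: 09:44–19:14 = 9 h 30 min; less 60 min break → 8 h 30 min
Tue: 08:55–14:15 = 5 h 20 min; less 60 min break → 4 h 20 min
Wed: 05:27–12:05 = 6 h 38 min; less 60 min break → 5 h 38 min
Thu: 09:04–14:33 = 5 h 29 min; less 60 min break → 4 h 29 min
Fri: 05:26–12:14 = 6 h 48 min; less 60 min break → 5 h 48 min
Sat: 05:49–10:06 = 4 h 17 min; less 60 min break → 3 h 17 min
Sun: 08:10–16:20 = 8 h 10 min; less 60 min break → 7 h 10 min
Total: 8 h 30 min + 4 h 20 min + 5 h 38 min + 4 h 29 min + 5 h 48 min + 3 h 17 min + 7 h 10 min = 39 h 12 min.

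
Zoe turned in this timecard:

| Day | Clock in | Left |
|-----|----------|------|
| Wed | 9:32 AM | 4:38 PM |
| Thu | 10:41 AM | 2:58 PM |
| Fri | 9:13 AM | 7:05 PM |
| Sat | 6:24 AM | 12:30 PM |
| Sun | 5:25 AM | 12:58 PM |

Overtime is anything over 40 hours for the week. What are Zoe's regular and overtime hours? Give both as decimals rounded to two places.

Wed: 9:32 AM–4:38 PM = 7 h 6 min
Thu: 10:41 AM–2:58 PM = 4 h 17 min
Fri: 9:13 AM–7:05 PM = 9 h 52 min
Sat: 6:24 AM–12:30 PM = 6 h 6 min
Sun: 5:25 AM–12:58 PM = 7 h 33 min
Total worked: 34 h 54 min = 34.90 h.
Threshold 40 h → overtime 0 h 0 min, regular 34 h 54 min.

Regular 34.90 hours, overtime 0.00 hours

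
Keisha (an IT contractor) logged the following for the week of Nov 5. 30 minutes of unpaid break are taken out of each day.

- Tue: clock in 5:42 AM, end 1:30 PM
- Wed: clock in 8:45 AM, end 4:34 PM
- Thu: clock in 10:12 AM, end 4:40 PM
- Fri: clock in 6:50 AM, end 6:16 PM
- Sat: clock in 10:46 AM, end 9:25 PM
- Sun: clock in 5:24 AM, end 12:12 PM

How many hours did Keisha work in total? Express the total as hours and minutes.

47 h 58 min

Tue: 5:42 AM–1:30 PM = 7 h 48 min; less 30 min break → 7 h 18 min
Wed: 8:45 AM–4:34 PM = 7 h 49 min; less 30 min break → 7 h 19 min
Thu: 10:12 AM–4:40 PM = 6 h 28 min; less 30 min break → 5 h 58 min
Fri: 6:50 AM–6:16 PM = 11 h 26 min; less 30 min break → 10 h 56 min
Sat: 10:46 AM–9:25 PM = 10 h 39 min; less 30 min break → 10 h 9 min
Sun: 5:24 AM–12:12 PM = 6 h 48 min; less 30 min break → 6 h 18 min
Total: 7 h 18 min + 7 h 19 min + 5 h 58 min + 10 h 56 min + 10 h 9 min + 6 h 18 min = 47 h 58 min.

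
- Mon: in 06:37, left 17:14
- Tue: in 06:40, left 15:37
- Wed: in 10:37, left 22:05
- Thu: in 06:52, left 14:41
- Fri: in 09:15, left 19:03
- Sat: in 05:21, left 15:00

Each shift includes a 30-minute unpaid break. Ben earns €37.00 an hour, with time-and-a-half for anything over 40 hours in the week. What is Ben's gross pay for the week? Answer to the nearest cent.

Mon: 06:37–17:14 = 10 h 37 min; less 30 min break → 10 h 7 min
Tue: 06:40–15:37 = 8 h 57 min; less 30 min break → 8 h 27 min
Wed: 10:37–22:05 = 11 h 28 min; less 30 min break → 10 h 58 min
Thu: 06:52–14:41 = 7 h 49 min; less 30 min break → 7 h 19 min
Fri: 09:15–19:03 = 9 h 48 min; less 30 min break → 9 h 18 min
Sat: 05:21–15:00 = 9 h 39 min; less 30 min break → 9 h 9 min
Total worked: 55 h 18 min = 3318 min.
Regular 40 h 0 min = 2400 min at €37.00/h; overtime 15 h 18 min = 918 min at €55.50/h.
Pay = (2400 × €37.00 + 918 × €55.50) ÷ 60 = €2329.15.

€2329.15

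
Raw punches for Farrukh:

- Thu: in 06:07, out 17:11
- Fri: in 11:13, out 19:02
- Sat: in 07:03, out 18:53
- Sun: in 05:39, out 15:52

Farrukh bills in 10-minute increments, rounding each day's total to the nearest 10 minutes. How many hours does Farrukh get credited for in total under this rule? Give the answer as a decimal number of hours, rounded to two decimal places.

40.83 hours

Thu: 06:07–17:11 = 11 h 4 min → rounds to 11 h 0 min
Fri: 11:13–19:02 = 7 h 49 min → rounds to 7 h 50 min
Sat: 07:03–18:53 = 11 h 50 min → rounds to 11 h 50 min
Sun: 05:39–15:52 = 10 h 13 min → rounds to 10 h 10 min
Total credited: 40 h 50 min.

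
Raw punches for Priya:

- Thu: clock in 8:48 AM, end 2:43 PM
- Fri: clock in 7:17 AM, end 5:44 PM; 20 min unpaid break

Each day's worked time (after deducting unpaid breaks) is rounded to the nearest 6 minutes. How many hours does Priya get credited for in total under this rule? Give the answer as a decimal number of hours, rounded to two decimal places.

16.00 hours

Thu: 8:48 AM–2:43 PM = 5 h 55 min → rounds to 5 h 54 min
Fri: 7:17 AM–5:44 PM = 10 h 27 min − 20 min = 10 h 7 min → rounds to 10 h 6 min
Total credited: 16 h 0 min.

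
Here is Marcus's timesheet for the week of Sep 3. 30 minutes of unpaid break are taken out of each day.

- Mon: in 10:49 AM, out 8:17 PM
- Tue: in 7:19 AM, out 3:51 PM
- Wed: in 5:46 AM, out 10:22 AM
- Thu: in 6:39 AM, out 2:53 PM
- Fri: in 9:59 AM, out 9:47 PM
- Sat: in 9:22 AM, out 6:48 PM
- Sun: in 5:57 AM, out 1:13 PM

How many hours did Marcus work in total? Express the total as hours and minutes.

Mon: 10:49 AM–8:17 PM = 9 h 28 min; less 30 min break → 8 h 58 min
Tue: 7:19 AM–3:51 PM = 8 h 32 min; less 30 min break → 8 h 2 min
Wed: 5:46 AM–10:22 AM = 4 h 36 min; less 30 min break → 4 h 6 min
Thu: 6:39 AM–2:53 PM = 8 h 14 min; less 30 min break → 7 h 44 min
Fri: 9:59 AM–9:47 PM = 11 h 48 min; less 30 min break → 11 h 18 min
Sat: 9:22 AM–6:48 PM = 9 h 26 min; less 30 min break → 8 h 56 min
Sun: 5:57 AM–1:13 PM = 7 h 16 min; less 30 min break → 6 h 46 min
Total: 8 h 58 min + 8 h 2 min + 4 h 6 min + 7 h 44 min + 11 h 18 min + 8 h 56 min + 6 h 46 min = 55 h 50 min.

55 h 50 min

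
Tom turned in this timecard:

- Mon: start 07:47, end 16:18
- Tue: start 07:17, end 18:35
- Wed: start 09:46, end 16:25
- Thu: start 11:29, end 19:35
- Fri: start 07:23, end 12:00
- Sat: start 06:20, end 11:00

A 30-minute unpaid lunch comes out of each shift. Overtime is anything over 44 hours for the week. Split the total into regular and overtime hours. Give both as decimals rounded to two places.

Regular 40.85 hours, overtime 0.00 hours

Mon: 07:47–16:18 = 8 h 31 min; less 30 min break → 8 h 1 min
Tue: 07:17–18:35 = 11 h 18 min; less 30 min break → 10 h 48 min
Wed: 09:46–16:25 = 6 h 39 min; less 30 min break → 6 h 9 min
Thu: 11:29–19:35 = 8 h 6 min; less 30 min break → 7 h 36 min
Fri: 07:23–12:00 = 4 h 37 min; less 30 min break → 4 h 7 min
Sat: 06:20–11:00 = 4 h 40 min; less 30 min break → 4 h 10 min
Total worked: 40 h 51 min = 40.85 h.
Threshold 44 h → overtime 0 h 0 min, regular 40 h 51 min.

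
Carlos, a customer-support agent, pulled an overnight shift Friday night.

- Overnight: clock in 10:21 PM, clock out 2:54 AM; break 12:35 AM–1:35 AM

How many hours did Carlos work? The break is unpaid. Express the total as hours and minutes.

3 h 33 min

Overnight: 10:21 PM → midnight = 1 h 39 min; midnight → 2:54 AM = 2 h 54 min; span 4 h 33 min; less 60 min break → 3 h 33 min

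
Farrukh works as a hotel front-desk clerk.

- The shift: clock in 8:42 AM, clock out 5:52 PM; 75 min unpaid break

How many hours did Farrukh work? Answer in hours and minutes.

7 h 55 min

The shift: 8:42 AM–5:52 PM = 9 h 10 min; less 75 min break → 7 h 55 min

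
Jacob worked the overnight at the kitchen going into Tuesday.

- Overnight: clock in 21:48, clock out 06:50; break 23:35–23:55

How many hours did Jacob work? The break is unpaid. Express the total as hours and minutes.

Overnight: 21:48 → midnight = 2 h 12 min; midnight → 06:50 = 6 h 50 min; span 9 h 2 min; less 20 min break → 8 h 42 min

8 h 42 min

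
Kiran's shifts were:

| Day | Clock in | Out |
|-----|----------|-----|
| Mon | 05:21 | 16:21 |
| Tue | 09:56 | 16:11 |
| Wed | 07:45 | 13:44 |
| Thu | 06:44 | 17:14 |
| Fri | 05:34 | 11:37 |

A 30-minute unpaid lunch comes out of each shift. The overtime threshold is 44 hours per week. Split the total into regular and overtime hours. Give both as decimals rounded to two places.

Regular 37.28 hours, overtime 0.00 hours

Mon: 05:21–16:21 = 11 h 0 min; less 30 min break → 10 h 30 min
Tue: 09:56–16:11 = 6 h 15 min; less 30 min break → 5 h 45 min
Wed: 07:45–13:44 = 5 h 59 min; less 30 min break → 5 h 29 min
Thu: 06:44–17:14 = 10 h 30 min; less 30 min break → 10 h 0 min
Fri: 05:34–11:37 = 6 h 3 min; less 30 min break → 5 h 33 min
Total worked: 37 h 17 min = 37.28 h.
Threshold 44 h → overtime 0 h 0 min, regular 37 h 17 min.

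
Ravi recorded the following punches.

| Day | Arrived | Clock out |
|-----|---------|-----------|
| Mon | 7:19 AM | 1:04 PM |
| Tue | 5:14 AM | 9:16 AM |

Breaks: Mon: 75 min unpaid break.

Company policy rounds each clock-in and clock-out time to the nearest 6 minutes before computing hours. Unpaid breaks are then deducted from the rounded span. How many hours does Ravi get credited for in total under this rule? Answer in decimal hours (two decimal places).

8.65 hours

Mon: in 7:19 AM→7:18 AM, out 1:04 PM→1:06 PM; 5 h 48 min − 75 min = 4 h 33 min
Tue: in 5:14 AM→5:12 AM, out 9:16 AM→9:18 AM; 4 h 6 min
Total credited: 8 h 39 min.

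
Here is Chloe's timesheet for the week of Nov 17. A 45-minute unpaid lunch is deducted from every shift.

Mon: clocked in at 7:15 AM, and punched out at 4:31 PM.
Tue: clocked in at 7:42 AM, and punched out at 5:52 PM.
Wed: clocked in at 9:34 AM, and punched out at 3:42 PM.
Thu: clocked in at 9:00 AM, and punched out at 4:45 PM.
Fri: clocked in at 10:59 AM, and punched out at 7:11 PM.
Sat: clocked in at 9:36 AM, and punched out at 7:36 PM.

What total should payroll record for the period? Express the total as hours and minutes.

Mon: 7:15 AM–4:31 PM = 9 h 16 min; less 45 min break → 8 h 31 min
Tue: 7:42 AM–5:52 PM = 10 h 10 min; less 45 min break → 9 h 25 min
Wed: 9:34 AM–3:42 PM = 6 h 8 min; less 45 min break → 5 h 23 min
Thu: 9:00 AM–4:45 PM = 7 h 45 min; less 45 min break → 7 h 0 min
Fri: 10:59 AM–7:11 PM = 8 h 12 min; less 45 min break → 7 h 27 min
Sat: 9:36 AM–7:36 PM = 10 h 0 min; less 45 min break → 9 h 15 min
Total: 8 h 31 min + 9 h 25 min + 5 h 23 min + 7 h 0 min + 7 h 27 min + 9 h 15 min = 47 h 1 min.

47 h 1 min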